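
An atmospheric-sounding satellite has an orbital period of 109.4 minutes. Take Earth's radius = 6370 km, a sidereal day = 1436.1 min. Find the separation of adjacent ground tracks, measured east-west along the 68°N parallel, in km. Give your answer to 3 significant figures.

T = 109.4 min = 6564.0 s.
Node shift per orbit = (6564.0/86166) × 360° = 27.42°.
Equatorial spacing = 27.42 × 111.2 km/° = 3049 km.
At 68° latitude, spacing = 3049 × cos(68°) = 1142 km.

1140 km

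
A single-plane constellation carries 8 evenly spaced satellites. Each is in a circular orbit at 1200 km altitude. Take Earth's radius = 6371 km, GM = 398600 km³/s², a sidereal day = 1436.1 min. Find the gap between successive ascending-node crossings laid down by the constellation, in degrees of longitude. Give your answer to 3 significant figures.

3.42°

Semi-major axis a = 6371 + 1200 = 7571 km. Period T = 2π√(a³/μ) = 2π√(7571³/398600) = 6556.0 s = 109.27 min.
Single-satellite node shift = (6556.0/86166) × 360° = 27.39°.
With 8 satellites evenly phased, successive equator crossings are 27.39/8 = 3.424° apart.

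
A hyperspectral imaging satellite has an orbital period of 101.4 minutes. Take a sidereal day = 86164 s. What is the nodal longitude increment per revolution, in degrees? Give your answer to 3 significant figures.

25.4°

T = 101.4 min = 6084.0 s.
During one orbit Earth rotates (6084.0 / 86164) × 360° = 25.42°.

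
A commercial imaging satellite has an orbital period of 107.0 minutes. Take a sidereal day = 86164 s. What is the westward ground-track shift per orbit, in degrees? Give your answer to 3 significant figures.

T = 107.0 min = 6420.0 s.
During one orbit Earth rotates (6420.0 / 86164) × 360° = 26.82°.

26.8°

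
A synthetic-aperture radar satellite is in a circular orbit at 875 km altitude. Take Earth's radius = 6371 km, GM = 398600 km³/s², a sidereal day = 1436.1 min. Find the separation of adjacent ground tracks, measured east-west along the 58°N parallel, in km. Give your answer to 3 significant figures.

Semi-major axis a = 6371 + 875 = 7246 km. Period T = 2π√(a³/μ) = 2π√(7246³/398600) = 6138.4 s = 102.31 min.
Node shift per orbit = (6138.4/86166) × 360° = 25.65°.
Equatorial spacing = 25.65 × 111.2 km/° = 2852 km.
At 58° latitude, spacing = 2852 × cos(58°) = 1511 km.

1510 km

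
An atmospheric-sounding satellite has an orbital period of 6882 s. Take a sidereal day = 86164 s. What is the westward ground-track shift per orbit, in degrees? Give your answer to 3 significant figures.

28.8°

During one orbit Earth rotates (6882.0 / 86164) × 360° = 28.75°.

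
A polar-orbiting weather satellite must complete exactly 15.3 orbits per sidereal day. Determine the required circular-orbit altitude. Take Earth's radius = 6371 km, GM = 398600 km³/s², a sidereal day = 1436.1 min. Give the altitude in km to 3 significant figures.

471 km

Required period T = 86166 / 15.3 = 5631.8 s.
From T = 2π√(a³/μ): a = (μ T²/4π²)^(1/3) = (398600 × 5631.8² / 4π²)^(1/3) = 6842 km.
Altitude h = a − R = 6842 − 6371 = 471 km.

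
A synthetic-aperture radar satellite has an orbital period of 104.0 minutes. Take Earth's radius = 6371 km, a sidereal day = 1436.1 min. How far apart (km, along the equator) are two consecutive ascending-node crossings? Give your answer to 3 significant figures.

2900 km

T = 104.0 min = 6240.0 s.
During one orbit Earth rotates (6240.0 / 86166) × 360° = 26.07°.
At the equator that is 26.07° × (2π·6371/360) km/° = 26.07 × 111.2 = 2899 km.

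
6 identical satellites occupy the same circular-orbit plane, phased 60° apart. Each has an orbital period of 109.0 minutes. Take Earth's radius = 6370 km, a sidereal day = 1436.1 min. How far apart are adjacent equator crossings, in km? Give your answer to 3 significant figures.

T = 109.0 min = 6540.0 s.
Single-satellite node shift = (6540.0/86166) × 360° = 27.32°.
With 6 satellites evenly phased, successive equator crossings are 27.32/6 = 4.554° apart.
That is 4.554 × 111.2 = 506 km at the equator.

506 km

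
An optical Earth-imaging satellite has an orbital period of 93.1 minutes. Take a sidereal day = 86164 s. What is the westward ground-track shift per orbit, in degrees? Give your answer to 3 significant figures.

T = 93.1 min = 5586.0 s.
During one orbit Earth rotates (5586.0 / 86164) × 360° = 23.34°.

23.3°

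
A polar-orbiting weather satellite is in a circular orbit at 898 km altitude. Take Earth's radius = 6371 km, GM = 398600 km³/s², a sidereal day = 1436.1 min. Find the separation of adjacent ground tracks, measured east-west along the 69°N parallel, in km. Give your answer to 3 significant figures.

Semi-major axis a = 6371 + 898 = 7269 km. Period T = 2π√(a³/μ) = 2π√(7269³/398600) = 6167.7 s = 102.79 min.
Node shift per orbit = (6167.7/86166) × 360° = 25.77°.
Equatorial spacing = 25.77 × 111.2 km/° = 2865 km.
At 69° latitude, spacing = 2865 × cos(69°) = 1027 km.

1030 km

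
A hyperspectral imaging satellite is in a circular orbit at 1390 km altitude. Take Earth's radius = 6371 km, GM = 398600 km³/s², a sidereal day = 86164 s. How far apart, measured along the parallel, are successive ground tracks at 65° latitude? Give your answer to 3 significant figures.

Semi-major axis a = 6371 + 1390 = 7761 km. Period T = 2π√(a³/μ) = 2π√(7761³/398600) = 6804.4 s = 113.41 min.
Node shift per orbit = (6804.4/86164) × 360° = 28.43°.
Equatorial spacing = 28.43 × 111.2 km/° = 3161 km.
At 65° latitude, spacing = 3161 × cos(65°) = 1336 km.

1340 km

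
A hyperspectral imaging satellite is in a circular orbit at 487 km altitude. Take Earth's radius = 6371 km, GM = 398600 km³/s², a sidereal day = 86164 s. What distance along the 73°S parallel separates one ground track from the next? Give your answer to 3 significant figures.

Semi-major axis a = 6371 + 487 = 6858 km. Period T = 2π√(a³/μ) = 2π√(6858³/398600) = 5652.1 s = 94.20 min.
Node shift per orbit = (5652.1/86164) × 360° = 23.61°.
Equatorial spacing = 23.61 × 111.2 km/° = 2626 km.
At 73° latitude, spacing = 2626 × cos(73°) = 768 km.

768 km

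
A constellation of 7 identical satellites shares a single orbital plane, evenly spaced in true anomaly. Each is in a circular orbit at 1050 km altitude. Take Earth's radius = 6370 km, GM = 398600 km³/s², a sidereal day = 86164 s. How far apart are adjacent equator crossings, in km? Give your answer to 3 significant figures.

Semi-major axis a = 6370 + 1050 = 7420 km. Period T = 2π√(a³/μ) = 2π√(7420³/398600) = 6360.9 s = 106.01 min.
Single-satellite node shift = (6360.9/86164) × 360° = 26.58°.
With 7 satellites evenly phased, successive equator crossings are 26.58/7 = 3.797° apart.
That is 3.797 × 111.2 = 422 km at the equator.

422 km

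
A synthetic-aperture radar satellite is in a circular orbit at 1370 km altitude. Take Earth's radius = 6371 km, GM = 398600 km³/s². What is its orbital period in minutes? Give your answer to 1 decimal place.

113.0 min

Semi-major axis a = 6371 + 1370 = 7741 km. Period T = 2π√(a³/μ) = 2π√(7741³/398600) = 6778.1 s = 112.97 min.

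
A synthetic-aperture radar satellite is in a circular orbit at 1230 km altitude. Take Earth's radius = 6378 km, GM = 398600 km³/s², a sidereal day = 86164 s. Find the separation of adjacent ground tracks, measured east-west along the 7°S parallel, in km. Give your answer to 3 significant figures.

3050 km

Semi-major axis a = 6378 + 1230 = 7608 km. Period T = 2π√(a³/μ) = 2π√(7608³/398600) = 6604.2 s = 110.07 min.
Node shift per orbit = (6604.2/86164) × 360° = 27.59°.
Equatorial spacing = 27.59 × 111.3 km/° = 3072 km.
At 7° latitude, spacing = 3072 × cos(7°) = 3049 km.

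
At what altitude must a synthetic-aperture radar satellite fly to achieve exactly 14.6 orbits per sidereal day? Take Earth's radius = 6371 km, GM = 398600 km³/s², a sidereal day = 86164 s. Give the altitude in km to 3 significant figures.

687 km

Required period T = 86164 / 14.6 = 5901.6 s.
From T = 2π√(a³/μ): a = (μ T²/4π²)^(1/3) = (398600 × 5901.6² / 4π²)^(1/3) = 7058 km.
Altitude h = a − R = 7058 − 6371 = 687 km.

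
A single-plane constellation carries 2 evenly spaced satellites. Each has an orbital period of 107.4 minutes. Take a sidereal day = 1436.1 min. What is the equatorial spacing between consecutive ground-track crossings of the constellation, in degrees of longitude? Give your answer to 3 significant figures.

13.5°

T = 107.4 min = 6444.0 s.
Single-satellite node shift = (6444.0/86166) × 360° = 26.92°.
With 2 satellites evenly phased, successive equator crossings are 26.92/2 = 13.461° apart.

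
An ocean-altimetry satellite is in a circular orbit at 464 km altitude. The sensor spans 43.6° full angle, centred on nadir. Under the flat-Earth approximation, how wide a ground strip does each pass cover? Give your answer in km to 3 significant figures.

Half-angle = 43.6°/2 = 21.8°.
Swath width ≈ 2h·tan(θ/2) = 2 × 464 × tan(21.8°) = 371.2 km.

371 km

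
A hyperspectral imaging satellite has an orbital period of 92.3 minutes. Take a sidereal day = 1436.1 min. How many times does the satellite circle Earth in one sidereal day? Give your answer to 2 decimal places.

15.56

T = 92.3 min = 5538.0 s.
Orbits per sidereal day = 86166 / 5538.0 = 15.559.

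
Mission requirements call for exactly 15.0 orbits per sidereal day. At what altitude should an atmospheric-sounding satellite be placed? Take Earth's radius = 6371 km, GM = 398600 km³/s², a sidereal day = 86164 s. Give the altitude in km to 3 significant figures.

Required period T = 86164 / 15.0 = 5744.3 s.
From T = 2π√(a³/μ): a = (μ T²/4π²)^(1/3) = (398600 × 5744.3² / 4π²)^(1/3) = 6932 km.
Altitude h = a − R = 6932 − 6371 = 561 km.

561 km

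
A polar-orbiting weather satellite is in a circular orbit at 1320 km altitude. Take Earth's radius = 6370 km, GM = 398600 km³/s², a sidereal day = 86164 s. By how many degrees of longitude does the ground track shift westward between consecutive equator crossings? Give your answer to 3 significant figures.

Semi-major axis a = 6370 + 1320 = 7690 km. Period T = 2π√(a³/μ) = 2π√(7690³/398600) = 6711.2 s = 111.85 min.
During one orbit Earth rotates (6711.2 / 86164) × 360° = 28.04°.

28.0°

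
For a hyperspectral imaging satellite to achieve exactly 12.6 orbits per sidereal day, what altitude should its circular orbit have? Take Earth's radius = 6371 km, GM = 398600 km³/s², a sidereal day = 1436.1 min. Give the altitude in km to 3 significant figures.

1420 km

Required period T = 86166 / 12.6 = 6838.6 s.
From T = 2π√(a³/μ): a = (μ T²/4π²)^(1/3) = (398600 × 6838.6² / 4π²)^(1/3) = 7787 km.
Altitude h = a − R = 7787 − 6371 = 1416 km.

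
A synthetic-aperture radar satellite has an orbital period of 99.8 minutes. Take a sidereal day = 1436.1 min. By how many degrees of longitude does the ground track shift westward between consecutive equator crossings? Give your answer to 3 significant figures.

T = 99.8 min = 5988.0 s.
During one orbit Earth rotates (5988.0 / 86166) × 360° = 25.02°.

25.0°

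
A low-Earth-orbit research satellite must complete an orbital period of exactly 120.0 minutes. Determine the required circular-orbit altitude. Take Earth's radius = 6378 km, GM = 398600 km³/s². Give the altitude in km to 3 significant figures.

T = 120.0 min = 7200.0 s.
From T = 2π√(a³/μ): a = (μ T²/4π²)^(1/3) = (398600 × 7200.0² / 4π²)^(1/3) = 8059 km.
Altitude h = a − R = 8059 − 6378 = 1681 km.

1680 km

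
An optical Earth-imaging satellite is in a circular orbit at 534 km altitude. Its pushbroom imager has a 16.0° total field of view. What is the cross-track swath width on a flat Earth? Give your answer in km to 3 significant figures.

Half-angle = 16.0°/2 = 8°.
Swath width ≈ 2h·tan(θ/2) = 2 × 534 × tan(8°) = 150.1 km.

150 km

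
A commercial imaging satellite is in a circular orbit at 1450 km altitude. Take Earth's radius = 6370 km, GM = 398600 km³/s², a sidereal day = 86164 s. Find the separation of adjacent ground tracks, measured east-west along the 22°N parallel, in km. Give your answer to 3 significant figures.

Semi-major axis a = 6370 + 1450 = 7820 km. Period T = 2π√(a³/μ) = 2π√(7820³/398600) = 6882.1 s = 114.70 min.
Node shift per orbit = (6882.1/86164) × 360° = 28.75°.
Equatorial spacing = 28.75 × 111.2 km/° = 3197 km.
At 22° latitude, spacing = 3197 × cos(22°) = 2964 km.

2960 km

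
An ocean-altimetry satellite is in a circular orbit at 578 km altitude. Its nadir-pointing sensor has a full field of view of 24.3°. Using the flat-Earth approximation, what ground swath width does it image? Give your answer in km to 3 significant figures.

Half-angle = 24.3°/2 = 12.15°.
Swath width ≈ 2h·tan(θ/2) = 2 × 578 × tan(12.15°) = 248.9 km.

249 km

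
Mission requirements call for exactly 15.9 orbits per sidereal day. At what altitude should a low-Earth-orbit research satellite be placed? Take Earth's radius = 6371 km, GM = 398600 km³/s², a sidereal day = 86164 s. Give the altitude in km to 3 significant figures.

Required period T = 86164 / 15.9 = 5419.1 s.
From T = 2π√(a³/μ): a = (μ T²/4π²)^(1/3) = (398600 × 5419.1² / 4π²)^(1/3) = 6668 km.
Altitude h = a − R = 6668 − 6371 = 297 km.

297 km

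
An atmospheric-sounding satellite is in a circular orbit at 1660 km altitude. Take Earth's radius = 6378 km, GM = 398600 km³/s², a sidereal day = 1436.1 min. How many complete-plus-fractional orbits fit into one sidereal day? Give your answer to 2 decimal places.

12.01

Semi-major axis a = 6378 + 1660 = 8038 km. Period T = 2π√(a³/μ) = 2π√(8038³/398600) = 7171.9 s = 119.53 min.
Orbits per sidereal day = 86166 / 7171.9 = 12.014.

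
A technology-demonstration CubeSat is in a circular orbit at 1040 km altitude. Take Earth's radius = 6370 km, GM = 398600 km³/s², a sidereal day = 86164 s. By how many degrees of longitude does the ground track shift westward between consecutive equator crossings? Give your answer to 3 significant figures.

26.5°

Semi-major axis a = 6370 + 1040 = 7410 km. Period T = 2π√(a³/μ) = 2π√(7410³/398600) = 6348.0 s = 105.80 min.
During one orbit Earth rotates (6348.0 / 86164) × 360° = 26.52°.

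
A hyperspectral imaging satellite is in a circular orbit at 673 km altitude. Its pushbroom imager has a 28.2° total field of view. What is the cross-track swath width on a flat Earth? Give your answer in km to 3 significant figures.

Half-angle = 28.2°/2 = 14.1°.
Swath width ≈ 2h·tan(θ/2) = 2 × 673 × tan(14.1°) = 338.1 km.

338 km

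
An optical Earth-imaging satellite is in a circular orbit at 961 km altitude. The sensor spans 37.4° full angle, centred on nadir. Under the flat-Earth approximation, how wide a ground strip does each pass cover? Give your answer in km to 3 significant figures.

Half-angle = 37.4°/2 = 18.7°.
Swath width ≈ 2h·tan(θ/2) = 2 × 961 × tan(18.7°) = 650.6 km.

651 km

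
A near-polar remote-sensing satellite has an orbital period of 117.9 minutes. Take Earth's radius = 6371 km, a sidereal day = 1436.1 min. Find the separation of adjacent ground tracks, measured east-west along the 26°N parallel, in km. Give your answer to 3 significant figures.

2950 km

T = 117.9 min = 7074.0 s.
Node shift per orbit = (7074.0/86166) × 360° = 29.56°.
Equatorial spacing = 29.56 × 111.2 km/° = 3286 km.
At 26° latitude, spacing = 3286 × cos(26°) = 2954 km.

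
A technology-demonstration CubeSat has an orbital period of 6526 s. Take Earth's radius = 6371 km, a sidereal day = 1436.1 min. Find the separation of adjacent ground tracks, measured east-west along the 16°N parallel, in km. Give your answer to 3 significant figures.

Node shift per orbit = (6526.0/86166) × 360° = 27.27°.
Equatorial spacing = 27.27 × 111.2 km/° = 3032 km.
At 16° latitude, spacing = 3032 × cos(16°) = 2914 km.

2910 km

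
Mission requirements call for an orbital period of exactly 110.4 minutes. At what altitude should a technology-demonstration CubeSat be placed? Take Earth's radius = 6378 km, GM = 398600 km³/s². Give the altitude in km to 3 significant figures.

1250 km

T = 110.4 min = 6624.0 s.
From T = 2π√(a³/μ): a = (μ T²/4π²)^(1/3) = (398600 × 6624.0² / 4π²)^(1/3) = 7623 km.
Altitude h = a − R = 7623 − 6378 = 1245 km.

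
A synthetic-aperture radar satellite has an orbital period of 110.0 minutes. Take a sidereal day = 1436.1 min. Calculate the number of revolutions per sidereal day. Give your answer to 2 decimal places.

13.06

T = 110.0 min = 6600.0 s.
Orbits per sidereal day = 86166 / 6600.0 = 13.055.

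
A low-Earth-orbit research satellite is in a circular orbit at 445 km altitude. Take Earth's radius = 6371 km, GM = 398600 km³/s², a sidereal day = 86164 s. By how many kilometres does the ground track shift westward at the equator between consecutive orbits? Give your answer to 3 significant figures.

Semi-major axis a = 6371 + 445 = 6816 km. Period T = 2π√(a³/μ) = 2π√(6816³/398600) = 5600.2 s = 93.34 min.
During one orbit Earth rotates (5600.2 / 86164) × 360° = 23.40°.
At the equator that is 23.40° × (2π·6371/360) km/° = 23.40 × 111.2 = 2602 km.

2600 km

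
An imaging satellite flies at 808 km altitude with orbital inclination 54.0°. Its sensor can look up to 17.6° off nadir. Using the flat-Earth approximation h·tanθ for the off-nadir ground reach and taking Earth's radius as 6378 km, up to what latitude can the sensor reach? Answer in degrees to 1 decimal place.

56.3°

For a prograde orbit the ground track reaches latitude ±i = ±54.0°.
Sensor half-swath on the ground ≈ 808·tan(17.6°) = 256 km = 2.30° of latitude.
Maximum observable latitude ≈ 54.0 + 2.30 = 56.3°.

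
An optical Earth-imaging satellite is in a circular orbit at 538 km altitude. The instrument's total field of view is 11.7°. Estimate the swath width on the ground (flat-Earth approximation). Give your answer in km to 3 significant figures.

110 km

Half-angle = 11.7°/2 = 5.85°.
Swath width ≈ 2h·tan(θ/2) = 2 × 538 × tan(5.85°) = 110.2 km.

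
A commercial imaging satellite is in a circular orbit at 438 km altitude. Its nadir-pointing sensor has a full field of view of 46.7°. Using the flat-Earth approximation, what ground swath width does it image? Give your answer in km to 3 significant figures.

Half-angle = 46.7°/2 = 23.35°.
Swath width ≈ 2h·tan(θ/2) = 2 × 438 × tan(23.35°) = 378.2 km.

378 km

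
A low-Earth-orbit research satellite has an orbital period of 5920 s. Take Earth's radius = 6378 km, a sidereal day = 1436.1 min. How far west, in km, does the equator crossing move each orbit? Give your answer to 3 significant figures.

During one orbit Earth rotates (5920.0 / 86166) × 360° = 24.73°.
At the equator that is 24.73° × (2π·6378/360) km/° = 24.73 × 111.3 = 2753 km.

2750 km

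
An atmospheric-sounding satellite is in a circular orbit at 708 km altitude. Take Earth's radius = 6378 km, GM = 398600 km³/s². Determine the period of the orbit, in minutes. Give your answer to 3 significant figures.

Semi-major axis a = 6378 + 708 = 7086 km. Period T = 2π√(a³/μ) = 2π√(7086³/398600) = 5936.3 s = 98.94 min.

98.9 min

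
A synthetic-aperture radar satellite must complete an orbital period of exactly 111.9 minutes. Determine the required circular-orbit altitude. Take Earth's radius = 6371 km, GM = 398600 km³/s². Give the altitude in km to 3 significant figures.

T = 111.9 min = 6714.0 s.
From T = 2π√(a³/μ): a = (μ T²/4π²)^(1/3) = (398600 × 6714.0² / 4π²)^(1/3) = 7692 km.
Altitude h = a − R = 7692 − 6371 = 1321 km.

1320 km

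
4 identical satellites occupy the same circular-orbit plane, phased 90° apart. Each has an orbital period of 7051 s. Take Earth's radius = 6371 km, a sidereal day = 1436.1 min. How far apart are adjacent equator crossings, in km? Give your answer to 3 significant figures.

819 km

Single-satellite node shift = (7051.0/86166) × 360° = 29.46°.
With 4 satellites evenly phased, successive equator crossings are 29.46/4 = 7.365° apart.
That is 7.365 × 111.2 = 819 km at the equator.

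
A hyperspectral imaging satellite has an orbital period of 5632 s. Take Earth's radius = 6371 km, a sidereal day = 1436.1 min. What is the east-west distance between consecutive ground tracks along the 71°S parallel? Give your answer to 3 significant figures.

Node shift per orbit = (5632.0/86166) × 360° = 23.53°.
Equatorial spacing = 23.53 × 111.2 km/° = 2616 km.
At 71° latitude, spacing = 2616 × cos(71°) = 852 km.

852 km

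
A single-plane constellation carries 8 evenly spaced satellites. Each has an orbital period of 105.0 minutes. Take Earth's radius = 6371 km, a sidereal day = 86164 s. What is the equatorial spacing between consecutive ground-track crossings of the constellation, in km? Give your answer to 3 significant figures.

366 km

T = 105.0 min = 6300.0 s.
Single-satellite node shift = (6300.0/86164) × 360° = 26.32°.
With 8 satellites evenly phased, successive equator crossings are 26.32/8 = 3.290° apart.
That is 3.290 × 111.2 = 366 km at the equator.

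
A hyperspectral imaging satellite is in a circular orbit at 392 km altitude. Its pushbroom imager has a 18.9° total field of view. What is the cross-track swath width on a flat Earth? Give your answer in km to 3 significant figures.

Half-angle = 18.9°/2 = 9.45°.
Swath width ≈ 2h·tan(θ/2) = 2 × 392 × tan(9.45°) = 130.5 km.

130 km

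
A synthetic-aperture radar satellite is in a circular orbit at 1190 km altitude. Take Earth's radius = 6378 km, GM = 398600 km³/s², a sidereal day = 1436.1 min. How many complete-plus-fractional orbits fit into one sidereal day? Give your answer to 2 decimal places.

Semi-major axis a = 6378 + 1190 = 7568 km. Period T = 2π√(a³/μ) = 2π√(7568³/398600) = 6552.1 s = 109.20 min.
Orbits per sidereal day = 86166 / 6552.1 = 13.151.

13.15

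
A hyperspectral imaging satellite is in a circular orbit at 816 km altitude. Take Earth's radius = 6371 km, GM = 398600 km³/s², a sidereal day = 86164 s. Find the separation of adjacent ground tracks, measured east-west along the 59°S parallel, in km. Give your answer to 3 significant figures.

1450 km

Semi-major axis a = 6371 + 816 = 7187 km. Period T = 2π√(a³/μ) = 2π√(7187³/398600) = 6063.6 s = 101.06 min.
Node shift per orbit = (6063.6/86164) × 360° = 25.33°.
Equatorial spacing = 25.33 × 111.2 km/° = 2817 km.
At 59° latitude, spacing = 2817 × cos(59°) = 1451 km.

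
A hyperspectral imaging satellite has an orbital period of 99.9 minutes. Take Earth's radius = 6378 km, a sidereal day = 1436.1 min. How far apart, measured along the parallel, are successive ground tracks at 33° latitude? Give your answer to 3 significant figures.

T = 99.9 min = 5994.0 s.
Node shift per orbit = (5994.0/86166) × 360° = 25.04°.
Equatorial spacing = 25.04 × 111.3 km/° = 2788 km.
At 33° latitude, spacing = 2788 × cos(33°) = 2338 km.

2340 km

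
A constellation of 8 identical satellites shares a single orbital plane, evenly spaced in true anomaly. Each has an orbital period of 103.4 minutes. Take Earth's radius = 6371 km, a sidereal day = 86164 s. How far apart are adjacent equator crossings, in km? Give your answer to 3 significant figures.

360 km

T = 103.4 min = 6204.0 s.
Single-satellite node shift = (6204.0/86164) × 360° = 25.92°.
With 8 satellites evenly phased, successive equator crossings are 25.92/8 = 3.240° apart.
That is 3.240 × 111.2 = 360 km at the equator.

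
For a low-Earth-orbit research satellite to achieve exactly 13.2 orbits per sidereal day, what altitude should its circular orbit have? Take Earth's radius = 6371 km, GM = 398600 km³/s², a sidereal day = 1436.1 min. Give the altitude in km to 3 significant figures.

1180 km

Required period T = 86166 / 13.2 = 6527.7 s.
From T = 2π√(a³/μ): a = (μ T²/4π²)^(1/3) = (398600 × 6527.7² / 4π²)^(1/3) = 7549 km.
Altitude h = a − R = 7549 − 6371 = 1178 km.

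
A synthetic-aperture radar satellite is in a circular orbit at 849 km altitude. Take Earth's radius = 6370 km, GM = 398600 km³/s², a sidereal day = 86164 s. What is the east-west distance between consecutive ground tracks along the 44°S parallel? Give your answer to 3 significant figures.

2040 km

Semi-major axis a = 6370 + 849 = 7219 km. Period T = 2π√(a³/μ) = 2π√(7219³/398600) = 6104.2 s = 101.74 min.
Node shift per orbit = (6104.2/86164) × 360° = 25.50°.
Equatorial spacing = 25.50 × 111.2 km/° = 2835 km.
At 44° latitude, spacing = 2835 × cos(44°) = 2040 km.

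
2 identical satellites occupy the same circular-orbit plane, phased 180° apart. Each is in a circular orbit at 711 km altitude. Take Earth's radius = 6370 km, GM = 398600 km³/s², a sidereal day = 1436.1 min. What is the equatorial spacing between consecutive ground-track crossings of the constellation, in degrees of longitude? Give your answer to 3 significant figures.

12.4°

Semi-major axis a = 6370 + 711 = 7081 km. Period T = 2π√(a³/μ) = 2π√(7081³/398600) = 5930.0 s = 98.83 min.
Single-satellite node shift = (5930.0/86166) × 360° = 24.78°.
With 2 satellites evenly phased, successive equator crossings are 24.78/2 = 12.388° apart.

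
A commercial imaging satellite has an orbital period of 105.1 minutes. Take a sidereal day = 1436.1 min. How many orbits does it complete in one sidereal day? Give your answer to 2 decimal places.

T = 105.1 min = 6306.0 s.
Orbits per sidereal day = 86166 / 6306.0 = 13.664.

13.66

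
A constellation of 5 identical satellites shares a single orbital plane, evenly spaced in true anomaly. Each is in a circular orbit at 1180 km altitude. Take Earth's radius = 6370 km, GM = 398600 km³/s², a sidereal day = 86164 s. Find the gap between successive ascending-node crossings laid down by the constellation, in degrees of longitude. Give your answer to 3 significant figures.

Semi-major axis a = 6370 + 1180 = 7550 km. Period T = 2π√(a³/μ) = 2π√(7550³/398600) = 6528.8 s = 108.81 min.
Single-satellite node shift = (6528.8/86164) × 360° = 27.28°.
With 5 satellites evenly phased, successive equator crossings are 27.28/5 = 5.456° apart.

5.46°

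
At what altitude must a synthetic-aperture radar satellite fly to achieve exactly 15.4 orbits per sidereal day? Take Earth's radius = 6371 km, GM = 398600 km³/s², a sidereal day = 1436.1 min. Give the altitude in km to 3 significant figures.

Required period T = 86166 / 15.4 = 5595.2 s.
From T = 2π√(a³/μ): a = (μ T²/4π²)^(1/3) = (398600 × 5595.2² / 4π²)^(1/3) = 6812 km.
Altitude h = a − R = 6812 − 6371 = 441 km.

441 km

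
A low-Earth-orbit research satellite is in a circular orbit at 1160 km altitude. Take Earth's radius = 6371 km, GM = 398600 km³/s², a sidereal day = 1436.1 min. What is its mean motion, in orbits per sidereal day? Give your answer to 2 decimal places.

13.25

Semi-major axis a = 6371 + 1160 = 7531 km. Period T = 2π√(a³/μ) = 2π√(7531³/398600) = 6504.1 s = 108.40 min.
Orbits per sidereal day = 86166 / 6504.1 = 13.248.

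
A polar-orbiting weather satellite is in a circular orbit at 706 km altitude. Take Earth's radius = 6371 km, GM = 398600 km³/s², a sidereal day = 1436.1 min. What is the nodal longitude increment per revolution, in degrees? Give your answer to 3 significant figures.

24.8°

Semi-major axis a = 6371 + 706 = 7077 km. Period T = 2π√(a³/μ) = 2π√(7077³/398600) = 5925.0 s = 98.75 min.
During one orbit Earth rotates (5925.0 / 86166) × 360° = 24.75°.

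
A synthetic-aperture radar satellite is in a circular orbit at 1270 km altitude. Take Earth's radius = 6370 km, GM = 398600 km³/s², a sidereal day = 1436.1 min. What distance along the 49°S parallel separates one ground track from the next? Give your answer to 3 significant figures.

2030 km

Semi-major axis a = 6370 + 1270 = 7640 km. Period T = 2π√(a³/μ) = 2π√(7640³/398600) = 6645.9 s = 110.76 min.
Node shift per orbit = (6645.9/86166) × 360° = 27.77°.
Equatorial spacing = 27.77 × 111.2 km/° = 3087 km.
At 49° latitude, spacing = 3087 × cos(49°) = 2025 km.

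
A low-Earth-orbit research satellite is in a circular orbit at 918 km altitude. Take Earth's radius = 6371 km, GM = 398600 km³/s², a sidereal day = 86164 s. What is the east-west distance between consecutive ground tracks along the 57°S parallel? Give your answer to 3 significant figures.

1570 km

Semi-major axis a = 6371 + 918 = 7289 km. Period T = 2π√(a³/μ) = 2π√(7289³/398600) = 6193.2 s = 103.22 min.
Node shift per orbit = (6193.2/86164) × 360° = 25.88°.
Equatorial spacing = 25.88 × 111.2 km/° = 2877 km.
At 57° latitude, spacing = 2877 × cos(57°) = 1567 km.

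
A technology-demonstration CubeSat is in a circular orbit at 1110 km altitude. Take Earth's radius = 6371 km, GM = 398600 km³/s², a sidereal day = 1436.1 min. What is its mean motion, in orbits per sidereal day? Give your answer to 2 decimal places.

13.38

Semi-major axis a = 6371 + 1110 = 7481 km. Period T = 2π√(a³/μ) = 2π√(7481³/398600) = 6439.5 s = 107.32 min.
Orbits per sidereal day = 86166 / 6439.5 = 13.381.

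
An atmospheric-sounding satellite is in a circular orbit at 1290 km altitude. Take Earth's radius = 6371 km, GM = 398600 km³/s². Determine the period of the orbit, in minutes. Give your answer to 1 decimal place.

Semi-major axis a = 6371 + 1290 = 7661 km. Period T = 2π√(a³/μ) = 2π√(7661³/398600) = 6673.3 s = 111.22 min.

111.2 min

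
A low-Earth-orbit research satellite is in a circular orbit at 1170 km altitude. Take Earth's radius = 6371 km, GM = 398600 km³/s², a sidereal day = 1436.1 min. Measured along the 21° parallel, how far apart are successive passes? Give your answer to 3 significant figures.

2830 km

Semi-major axis a = 6371 + 1170 = 7541 km. Period T = 2π√(a³/μ) = 2π√(7541³/398600) = 6517.1 s = 108.62 min.
Node shift per orbit = (6517.1/86166) × 360° = 27.23°.
Equatorial spacing = 27.23 × 111.2 km/° = 3028 km.
At 21° latitude, spacing = 3028 × cos(21°) = 2827 km.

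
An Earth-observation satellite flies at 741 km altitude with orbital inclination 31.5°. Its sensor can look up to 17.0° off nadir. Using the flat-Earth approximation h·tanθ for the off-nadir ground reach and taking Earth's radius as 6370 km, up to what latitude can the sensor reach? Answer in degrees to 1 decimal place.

For a prograde orbit the ground track reaches latitude ±i = ±31.5°.
Sensor half-swath on the ground ≈ 741·tan(17.0°) = 227 km = 2.04° of latitude.
Maximum observable latitude ≈ 31.5 + 2.04 = 33.5°.

33.5°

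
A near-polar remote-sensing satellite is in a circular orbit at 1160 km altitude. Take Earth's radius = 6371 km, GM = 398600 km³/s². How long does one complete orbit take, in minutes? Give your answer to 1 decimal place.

Semi-major axis a = 6371 + 1160 = 7531 km. Period T = 2π√(a³/μ) = 2π√(7531³/398600) = 6504.1 s = 108.40 min.

108.4 min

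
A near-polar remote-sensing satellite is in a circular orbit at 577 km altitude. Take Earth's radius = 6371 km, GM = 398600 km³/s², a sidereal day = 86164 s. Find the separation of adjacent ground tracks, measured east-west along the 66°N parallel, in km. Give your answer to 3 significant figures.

1090 km

Semi-major axis a = 6371 + 577 = 6948 km. Period T = 2π√(a³/μ) = 2π√(6948³/398600) = 5763.7 s = 96.06 min.
Node shift per orbit = (5763.7/86164) × 360° = 24.08°.
Equatorial spacing = 24.08 × 111.2 km/° = 2678 km.
At 66° latitude, spacing = 2678 × cos(66°) = 1089 km.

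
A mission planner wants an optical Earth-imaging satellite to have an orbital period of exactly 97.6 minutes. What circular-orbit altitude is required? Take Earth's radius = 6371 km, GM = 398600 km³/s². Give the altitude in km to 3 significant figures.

651 km

T = 97.6 min = 5856.0 s.
From T = 2π√(a³/μ): a = (μ T²/4π²)^(1/3) = (398600 × 5856.0² / 4π²)^(1/3) = 7022 km.
Altitude h = a − R = 7022 − 6371 = 651 km.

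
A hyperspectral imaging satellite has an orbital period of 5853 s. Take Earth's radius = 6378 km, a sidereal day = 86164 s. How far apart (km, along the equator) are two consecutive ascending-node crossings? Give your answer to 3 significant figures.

During one orbit Earth rotates (5853.0 / 86164) × 360° = 24.45°.
At the equator that is 24.45° × (2π·6378/360) km/° = 24.45 × 111.3 = 2722 km.

2720 km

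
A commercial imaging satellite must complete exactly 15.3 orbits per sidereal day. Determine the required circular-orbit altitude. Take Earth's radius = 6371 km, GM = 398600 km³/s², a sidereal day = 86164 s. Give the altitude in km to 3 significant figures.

470 km

Required period T = 86164 / 15.3 = 5631.6 s.
From T = 2π√(a³/μ): a = (μ T²/4π²)^(1/3) = (398600 × 5631.6² / 4π²)^(1/3) = 6841 km.
Altitude h = a − R = 6841 − 6371 = 470 km.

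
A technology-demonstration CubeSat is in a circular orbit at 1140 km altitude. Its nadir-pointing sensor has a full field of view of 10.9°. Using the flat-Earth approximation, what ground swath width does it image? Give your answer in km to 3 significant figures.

218 km

Half-angle = 10.9°/2 = 5.45°.
Swath width ≈ 2h·tan(θ/2) = 2 × 1140 × tan(5.45°) = 217.5 km.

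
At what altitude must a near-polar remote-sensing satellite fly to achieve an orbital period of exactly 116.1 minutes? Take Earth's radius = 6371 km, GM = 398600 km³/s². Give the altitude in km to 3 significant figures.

1510 km

T = 116.1 min = 6966.0 s.
From T = 2π√(a³/μ): a = (μ T²/4π²)^(1/3) = (398600 × 6966.0² / 4π²)^(1/3) = 7883 km.
Altitude h = a − R = 7883 − 6371 = 1512 km.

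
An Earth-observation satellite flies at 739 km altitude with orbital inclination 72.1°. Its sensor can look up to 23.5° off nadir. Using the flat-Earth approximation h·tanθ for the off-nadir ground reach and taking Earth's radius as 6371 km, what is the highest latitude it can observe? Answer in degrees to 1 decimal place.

For a prograde orbit the ground track reaches latitude ±i = ±72.1°.
Sensor half-swath on the ground ≈ 739·tan(23.5°) = 321 km = 2.89° of latitude.
Maximum observable latitude ≈ 72.1 + 2.89 = 75.0°.

75.0°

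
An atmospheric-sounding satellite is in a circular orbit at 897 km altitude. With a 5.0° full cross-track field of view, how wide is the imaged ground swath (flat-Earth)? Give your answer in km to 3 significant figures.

Half-angle = 5.0°/2 = 2.5°.
Swath width ≈ 2h·tan(θ/2) = 2 × 897 × tan(2.5°) = 78.3 km.

78.3 km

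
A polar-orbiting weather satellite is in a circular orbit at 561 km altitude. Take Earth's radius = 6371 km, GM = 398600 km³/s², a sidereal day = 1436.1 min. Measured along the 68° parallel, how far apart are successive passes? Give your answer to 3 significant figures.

1000 km

Semi-major axis a = 6371 + 561 = 6932 km. Period T = 2π√(a³/μ) = 2π√(6932³/398600) = 5743.8 s = 95.73 min.
Node shift per orbit = (5743.8/86166) × 360° = 24.00°.
Equatorial spacing = 24.00 × 111.2 km/° = 2668 km.
At 68° latitude, spacing = 2668 × cos(68°) = 1000 km.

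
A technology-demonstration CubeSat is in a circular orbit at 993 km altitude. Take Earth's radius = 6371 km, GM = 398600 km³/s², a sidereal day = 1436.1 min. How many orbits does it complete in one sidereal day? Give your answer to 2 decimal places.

13.70

Semi-major axis a = 6371 + 993 = 7364 km. Period T = 2π√(a³/μ) = 2π√(7364³/398600) = 6289.0 s = 104.82 min.
Orbits per sidereal day = 86166 / 6289.0 = 13.701.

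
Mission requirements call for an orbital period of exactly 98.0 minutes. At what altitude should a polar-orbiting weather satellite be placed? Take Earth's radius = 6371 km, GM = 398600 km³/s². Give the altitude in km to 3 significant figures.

670 km

T = 98.0 min = 5880.0 s.
From T = 2π√(a³/μ): a = (μ T²/4π²)^(1/3) = (398600 × 5880.0² / 4π²)^(1/3) = 7041 km.
Altitude h = a − R = 7041 − 6371 = 670 km.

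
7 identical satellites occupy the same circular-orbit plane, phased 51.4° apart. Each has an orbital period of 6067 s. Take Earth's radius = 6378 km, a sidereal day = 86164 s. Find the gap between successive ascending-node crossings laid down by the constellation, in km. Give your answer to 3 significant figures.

Single-satellite node shift = (6067.0/86164) × 360° = 25.35°.
With 7 satellites evenly phased, successive equator crossings are 25.35/7 = 3.621° apart.
That is 3.621 × 111.3 = 403 km at the equator.

403 km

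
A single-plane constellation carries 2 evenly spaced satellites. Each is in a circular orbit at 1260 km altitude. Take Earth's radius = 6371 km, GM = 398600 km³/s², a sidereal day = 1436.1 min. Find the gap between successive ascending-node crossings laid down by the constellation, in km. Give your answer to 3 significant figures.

1540 km

Semi-major axis a = 6371 + 1260 = 7631 km. Period T = 2π√(a³/μ) = 2π√(7631³/398600) = 6634.1 s = 110.57 min.
Single-satellite node shift = (6634.1/86166) × 360° = 27.72°.
With 2 satellites evenly phased, successive equator crossings are 27.72/2 = 13.859° apart.
That is 13.859 × 111.2 = 1541 km at the equator.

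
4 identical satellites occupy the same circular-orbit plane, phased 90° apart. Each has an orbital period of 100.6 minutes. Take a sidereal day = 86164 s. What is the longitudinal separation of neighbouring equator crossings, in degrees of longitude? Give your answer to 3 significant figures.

T = 100.6 min = 6036.0 s.
Single-satellite node shift = (6036.0/86164) × 360° = 25.22°.
With 4 satellites evenly phased, successive equator crossings are 25.22/4 = 6.305° apart.

6.30°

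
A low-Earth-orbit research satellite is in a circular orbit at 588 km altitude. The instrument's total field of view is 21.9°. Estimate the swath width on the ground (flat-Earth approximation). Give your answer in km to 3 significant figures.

Half-angle = 21.9°/2 = 10.95°.
Swath width ≈ 2h·tan(θ/2) = 2 × 588 × tan(10.95°) = 227.5 km.

228 km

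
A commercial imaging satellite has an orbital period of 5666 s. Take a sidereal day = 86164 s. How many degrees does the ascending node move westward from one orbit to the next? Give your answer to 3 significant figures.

During one orbit Earth rotates (5666.0 / 86164) × 360° = 23.67°.

23.7°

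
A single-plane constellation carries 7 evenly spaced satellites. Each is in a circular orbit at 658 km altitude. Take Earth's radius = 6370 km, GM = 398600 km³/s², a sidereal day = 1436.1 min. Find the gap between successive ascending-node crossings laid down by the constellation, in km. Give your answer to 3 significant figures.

Semi-major axis a = 6370 + 658 = 7028 km. Period T = 2π√(a³/μ) = 2π√(7028³/398600) = 5863.5 s = 97.73 min.
Single-satellite node shift = (5863.5/86166) × 360° = 24.50°.
With 7 satellites evenly phased, successive equator crossings are 24.50/7 = 3.500° apart.
That is 3.500 × 111.2 = 389 km at the equator.

389 km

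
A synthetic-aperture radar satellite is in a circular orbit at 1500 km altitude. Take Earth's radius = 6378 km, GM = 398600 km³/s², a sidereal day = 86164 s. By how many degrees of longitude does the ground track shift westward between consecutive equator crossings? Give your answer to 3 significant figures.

Semi-major axis a = 6378 + 1500 = 7878 km. Period T = 2π√(a³/μ) = 2π√(7878³/398600) = 6958.8 s = 115.98 min.
During one orbit Earth rotates (6958.8 / 86164) × 360° = 29.07°.

29.1°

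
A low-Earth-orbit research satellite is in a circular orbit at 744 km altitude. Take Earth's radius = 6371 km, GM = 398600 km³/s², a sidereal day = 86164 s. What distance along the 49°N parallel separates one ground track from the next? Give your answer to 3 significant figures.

1820 km

Semi-major axis a = 6371 + 744 = 7115 km. Period T = 2π√(a³/μ) = 2π√(7115³/398600) = 5972.7 s = 99.55 min.
Node shift per orbit = (5972.7/86164) × 360° = 24.95°.
Equatorial spacing = 24.95 × 111.2 km/° = 2775 km.
At 49° latitude, spacing = 2775 × cos(49°) = 1820 km.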